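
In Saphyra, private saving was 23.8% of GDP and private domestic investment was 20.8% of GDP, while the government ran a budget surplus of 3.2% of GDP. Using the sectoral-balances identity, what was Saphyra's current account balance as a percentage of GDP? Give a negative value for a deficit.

6.2

By the sectoral-balances identity, CA = (S_private - I) + (T - G).
Private balance = 23.8 - 20.8 = 3.0
Government balance (T - G) = 3.2
CA = 3.0 + 3.2 = 6.2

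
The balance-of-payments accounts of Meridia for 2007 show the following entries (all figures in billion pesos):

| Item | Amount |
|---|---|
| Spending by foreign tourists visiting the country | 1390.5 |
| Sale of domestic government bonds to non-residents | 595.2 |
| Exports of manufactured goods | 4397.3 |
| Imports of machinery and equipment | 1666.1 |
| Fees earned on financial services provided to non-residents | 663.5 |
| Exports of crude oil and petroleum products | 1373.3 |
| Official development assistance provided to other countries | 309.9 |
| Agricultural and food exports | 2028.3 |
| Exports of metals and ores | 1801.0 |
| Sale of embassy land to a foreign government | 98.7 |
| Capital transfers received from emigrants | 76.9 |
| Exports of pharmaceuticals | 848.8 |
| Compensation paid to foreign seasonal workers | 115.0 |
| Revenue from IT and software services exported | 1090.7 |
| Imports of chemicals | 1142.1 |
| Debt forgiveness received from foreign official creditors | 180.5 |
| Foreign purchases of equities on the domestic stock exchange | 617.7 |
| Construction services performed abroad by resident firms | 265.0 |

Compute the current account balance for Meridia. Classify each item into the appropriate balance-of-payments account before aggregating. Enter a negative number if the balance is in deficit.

10625.3

Goods: -1142.1 + 4397.3 + 1801.0 - 1666.1 + 2028.3 + 848.8 + 1373.3 = 7640.5
Services: 265.0 + 663.5 + 1090.7 + 1390.5 = 3409.7
Primary income: -115.0
Secondary income: -309.9
Current account = 7640.5 + 3409.7 + (-115.0) + (-309.9) = 10625.3
(Excluded from the current account — financial account: sale of domestic government bonds to non-residents 595.2, foreign purchases of equities on the domestic stock exchange 617.7; capital account: sale of embassy land to a foreign government 98.7, capital transfers received from emigrants 76.9, debt forgiveness received from foreign official creditors 180.5.)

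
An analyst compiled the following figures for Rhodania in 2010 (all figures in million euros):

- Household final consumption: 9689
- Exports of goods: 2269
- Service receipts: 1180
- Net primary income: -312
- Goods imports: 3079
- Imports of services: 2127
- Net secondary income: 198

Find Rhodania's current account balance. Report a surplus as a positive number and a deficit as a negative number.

Goods balance = 2269 - 3079 = -810
Services balance = 1180 - 2127 = -947
Trade balance (goods + services) = -810 + (-947) = -1757
Net primary income = -312
Net secondary income = 198
Current account = -1757 + (-312) + 198 = -1871

-1871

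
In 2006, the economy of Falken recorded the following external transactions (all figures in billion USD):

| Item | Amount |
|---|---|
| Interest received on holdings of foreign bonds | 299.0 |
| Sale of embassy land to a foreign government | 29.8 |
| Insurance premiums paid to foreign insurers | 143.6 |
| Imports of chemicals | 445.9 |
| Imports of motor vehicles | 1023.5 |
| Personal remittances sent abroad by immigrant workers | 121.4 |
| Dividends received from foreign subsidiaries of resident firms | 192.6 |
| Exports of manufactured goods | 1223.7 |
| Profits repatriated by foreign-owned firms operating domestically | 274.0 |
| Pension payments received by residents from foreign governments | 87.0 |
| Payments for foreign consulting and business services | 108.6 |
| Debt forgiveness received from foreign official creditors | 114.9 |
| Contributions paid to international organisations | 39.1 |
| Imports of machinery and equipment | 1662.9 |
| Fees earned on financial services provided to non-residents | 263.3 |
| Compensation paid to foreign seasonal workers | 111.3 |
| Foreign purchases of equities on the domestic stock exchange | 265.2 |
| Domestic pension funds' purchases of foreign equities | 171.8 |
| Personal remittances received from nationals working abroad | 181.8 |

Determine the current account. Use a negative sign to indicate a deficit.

Goods: -1662.9 - 445.9 + 1223.7 - 1023.5 = -1908.6
Services: 263.3 - 143.6 - 108.6 = 11.1
Primary income: 299.0 + 192.6 - 111.3 - 274.0 = 106.3
Secondary income: 181.8 - 121.4 + 87.0 - 39.1 = 108.3
Current account = (-1908.6) + 11.1 + 106.3 + 108.3 = -1682.9
(Excluded from the current account — capital account: sale of embassy land to a foreign government 29.8, debt forgiveness received from foreign official creditors 114.9; financial account: foreign purchases of equities on the domestic stock exchange 265.2, domestic pension funds' purchases of foreign equities 171.8.)

-1682.9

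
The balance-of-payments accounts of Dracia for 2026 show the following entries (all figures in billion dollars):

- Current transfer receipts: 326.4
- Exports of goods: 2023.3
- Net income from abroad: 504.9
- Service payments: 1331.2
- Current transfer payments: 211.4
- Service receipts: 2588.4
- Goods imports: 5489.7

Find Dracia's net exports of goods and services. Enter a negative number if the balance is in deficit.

-2209.2

Goods balance = 2023.3 - 5489.7 = -3466.4
Services balance = 2588.4 - 1331.2 = 1257.2
Trade balance (goods + services) = -3466.4 + 1257.2 = -2209.2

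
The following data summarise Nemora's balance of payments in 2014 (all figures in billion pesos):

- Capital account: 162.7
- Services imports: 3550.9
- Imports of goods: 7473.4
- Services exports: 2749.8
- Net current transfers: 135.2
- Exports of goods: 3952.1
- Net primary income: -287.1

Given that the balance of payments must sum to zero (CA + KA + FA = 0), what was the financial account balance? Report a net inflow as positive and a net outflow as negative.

4311.6

Goods balance = 3952.1 - 7473.4 = -3521.3
Services balance = 2749.8 - 3550.9 = -801.1
Trade balance (goods + services) = -3521.3 + (-801.1) = -4322.4
Net primary income = -287.1
Net secondary income = 135.2
Current account = -4322.4 + (-287.1) + 135.2 = -4474.3
Financial account = -(-4474.3 + 162.7) = 4311.6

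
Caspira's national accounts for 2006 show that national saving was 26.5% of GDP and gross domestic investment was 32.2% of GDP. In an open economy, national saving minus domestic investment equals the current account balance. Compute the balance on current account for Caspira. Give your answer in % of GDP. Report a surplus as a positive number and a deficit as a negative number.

-5.7

CA = S - I = 26.5 - 32.2 = -5.7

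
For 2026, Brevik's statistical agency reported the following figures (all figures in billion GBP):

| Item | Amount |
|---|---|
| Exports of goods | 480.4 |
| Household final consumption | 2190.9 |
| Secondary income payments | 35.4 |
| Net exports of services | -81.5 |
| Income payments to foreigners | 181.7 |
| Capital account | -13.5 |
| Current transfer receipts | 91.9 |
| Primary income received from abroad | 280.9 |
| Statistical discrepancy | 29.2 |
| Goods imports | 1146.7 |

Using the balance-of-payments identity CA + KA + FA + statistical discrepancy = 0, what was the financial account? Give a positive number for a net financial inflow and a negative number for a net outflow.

Goods balance = 480.4 - 1146.7 = -666.3
Services balance = -81.5
Trade balance (goods + services) = -666.3 + (-81.5) = -747.8
Net primary income = 280.9 - 181.7 = 99.2
Net secondary income = 91.9 - 35.4 = 56.5
Current account = -747.8 + 99.2 + 56.5 = -592.1
Financial account = -(-592.1 + (-13.5) + 29.2) = 576.4

576.4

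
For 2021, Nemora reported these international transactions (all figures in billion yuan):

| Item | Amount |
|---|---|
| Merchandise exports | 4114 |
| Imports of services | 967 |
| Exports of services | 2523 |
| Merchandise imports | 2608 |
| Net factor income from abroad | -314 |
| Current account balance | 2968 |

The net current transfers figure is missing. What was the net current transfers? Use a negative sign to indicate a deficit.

Current account = goods balance + services balance + net primary income + net secondary income
Sum of the known components = 2748
Net current transfers = CA - (known components) = 2968 - 2748 = 220

220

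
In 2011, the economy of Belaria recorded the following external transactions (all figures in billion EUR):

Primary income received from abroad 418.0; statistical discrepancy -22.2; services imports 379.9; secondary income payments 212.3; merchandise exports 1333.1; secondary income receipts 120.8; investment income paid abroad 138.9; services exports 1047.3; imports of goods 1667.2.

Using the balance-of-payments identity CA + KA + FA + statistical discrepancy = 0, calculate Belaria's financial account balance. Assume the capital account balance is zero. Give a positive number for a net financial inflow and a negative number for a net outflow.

-498.7

Goods balance = 1333.1 - 1667.2 = -334.1
Services balance = 1047.3 - 379.9 = 667.4
Trade balance (goods + services) = -334.1 + 667.4 = 333.3
Net primary income = 418.0 - 138.9 = 279.1
Net secondary income = 120.8 - 212.3 = -91.5
Current account = 333.3 + 279.1 + (-91.5) = 520.9
Financial account = -(520.9 + (-22.2)) = -498.7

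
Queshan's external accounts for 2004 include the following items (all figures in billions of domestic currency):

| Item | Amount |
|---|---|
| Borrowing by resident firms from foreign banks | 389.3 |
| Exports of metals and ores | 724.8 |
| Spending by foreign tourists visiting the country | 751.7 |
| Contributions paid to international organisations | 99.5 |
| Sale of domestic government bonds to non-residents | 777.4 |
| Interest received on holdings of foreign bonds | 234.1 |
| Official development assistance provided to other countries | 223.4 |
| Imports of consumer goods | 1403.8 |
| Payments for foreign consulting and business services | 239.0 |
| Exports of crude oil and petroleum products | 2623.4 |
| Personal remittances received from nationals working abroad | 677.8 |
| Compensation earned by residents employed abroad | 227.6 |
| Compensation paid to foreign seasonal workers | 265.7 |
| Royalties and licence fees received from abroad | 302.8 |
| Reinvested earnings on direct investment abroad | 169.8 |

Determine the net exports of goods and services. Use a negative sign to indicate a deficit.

Goods: -1403.8 + 724.8 + 2623.4 = 1944.4
Services: 751.7 - 239.0 + 302.8 = 815.5
Trade balance = 1944.4 + 815.5 = 2759.9
(Excluded from the trade balance — financial account: borrowing by resident firms from foreign banks 389.3, sale of domestic government bonds to non-residents 777.4; secondary income: contributions paid to international organisations 99.5, official development assistance provided to other countries 223.4, personal remittances received from nationals working abroad 677.8; primary income: interest received on holdings of foreign bonds 234.1, compensation earned by residents employed abroad 227.6, compensation paid to foreign seasonal workers 265.7, reinvested earnings on direct investment abroad 169.8.)

2759.9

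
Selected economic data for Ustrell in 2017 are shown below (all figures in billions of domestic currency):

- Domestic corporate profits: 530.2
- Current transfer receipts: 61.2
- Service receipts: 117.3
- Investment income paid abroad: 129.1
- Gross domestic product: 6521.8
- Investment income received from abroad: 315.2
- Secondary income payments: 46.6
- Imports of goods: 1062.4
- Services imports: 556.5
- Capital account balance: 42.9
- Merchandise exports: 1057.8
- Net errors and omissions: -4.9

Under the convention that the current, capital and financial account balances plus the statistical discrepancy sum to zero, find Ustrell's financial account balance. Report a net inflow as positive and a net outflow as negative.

Goods balance = 1057.8 - 1062.4 = -4.6
Services balance = 117.3 - 556.5 = -439.2
Trade balance (goods + services) = -4.6 + (-439.2) = -443.8
Net primary income = 315.2 - 129.1 = 186.1
Net secondary income = 61.2 - 46.6 = 14.6
Current account = -443.8 + 186.1 + 14.6 = -243.1
Financial account = -(-243.1 + 42.9 + (-4.9)) = 205.1

205.1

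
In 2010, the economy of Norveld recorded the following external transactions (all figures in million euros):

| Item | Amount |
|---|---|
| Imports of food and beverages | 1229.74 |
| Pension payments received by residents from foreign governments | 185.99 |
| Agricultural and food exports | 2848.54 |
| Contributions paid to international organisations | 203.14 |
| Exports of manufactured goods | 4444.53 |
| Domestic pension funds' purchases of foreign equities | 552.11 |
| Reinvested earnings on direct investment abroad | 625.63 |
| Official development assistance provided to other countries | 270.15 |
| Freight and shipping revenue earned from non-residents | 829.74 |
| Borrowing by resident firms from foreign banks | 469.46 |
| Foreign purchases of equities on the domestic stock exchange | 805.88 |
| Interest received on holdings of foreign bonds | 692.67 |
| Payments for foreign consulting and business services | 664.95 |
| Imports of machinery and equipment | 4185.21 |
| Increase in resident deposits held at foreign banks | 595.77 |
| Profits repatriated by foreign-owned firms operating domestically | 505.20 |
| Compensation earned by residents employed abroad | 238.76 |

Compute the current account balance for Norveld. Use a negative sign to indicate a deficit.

Goods: -1229.74 + 4444.53 + 2848.54 - 4185.21 = 1878.12
Services: -664.95 + 829.74 = 164.79
Primary income: 692.67 + 238.76 - 505.20 + 625.63 = 1051.86
Secondary income: 185.99 - 203.14 - 270.15 = -287.30
Current account = 1878.12 + 164.79 + 1051.86 + (-287.30) = 2807.47
(Excluded from the current account — financial account: domestic pension funds' purchases of foreign equities 552.11, borrowing by resident firms from foreign banks 469.46, foreign purchases of equities on the domestic stock exchange 805.88, increase in resident deposits held at foreign banks 595.77.)

2807.47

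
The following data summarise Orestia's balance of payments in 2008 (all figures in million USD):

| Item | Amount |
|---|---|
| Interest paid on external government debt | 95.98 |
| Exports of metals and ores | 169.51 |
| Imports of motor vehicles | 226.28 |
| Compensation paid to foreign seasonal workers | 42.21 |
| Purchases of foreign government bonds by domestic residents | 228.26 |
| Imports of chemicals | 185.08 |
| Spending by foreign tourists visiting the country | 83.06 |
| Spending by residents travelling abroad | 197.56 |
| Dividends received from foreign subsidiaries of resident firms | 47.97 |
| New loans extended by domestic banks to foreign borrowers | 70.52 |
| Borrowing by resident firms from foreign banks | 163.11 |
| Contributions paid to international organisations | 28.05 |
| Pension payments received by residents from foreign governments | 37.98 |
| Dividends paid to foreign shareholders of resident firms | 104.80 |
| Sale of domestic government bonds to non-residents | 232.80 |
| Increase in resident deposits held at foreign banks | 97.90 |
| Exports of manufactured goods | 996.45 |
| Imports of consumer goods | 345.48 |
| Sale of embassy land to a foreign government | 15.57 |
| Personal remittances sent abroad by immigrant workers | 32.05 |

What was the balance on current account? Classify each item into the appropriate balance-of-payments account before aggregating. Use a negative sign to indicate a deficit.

77.48

Goods: 169.51 - 226.28 - 185.08 + 996.45 - 345.48 = 409.12
Services: -197.56 + 83.06 = -114.50
Primary income: -95.98 + 47.97 - 104.80 - 42.21 = -195.02
Secondary income: -28.05 + 37.98 - 32.05 = -22.12
Current account = 409.12 + (-114.50) + (-195.02) + (-22.12) = 77.48
(Excluded from the current account — financial account: purchases of foreign government bonds by domestic residents 228.26, new loans extended by domestic banks to foreign borrowers 70.52, borrowing by resident firms from foreign banks 163.11, sale of domestic government bonds to non-residents 232.80, increase in resident deposits held at foreign banks 97.90; capital account: sale of embassy land to a foreign government 15.57.)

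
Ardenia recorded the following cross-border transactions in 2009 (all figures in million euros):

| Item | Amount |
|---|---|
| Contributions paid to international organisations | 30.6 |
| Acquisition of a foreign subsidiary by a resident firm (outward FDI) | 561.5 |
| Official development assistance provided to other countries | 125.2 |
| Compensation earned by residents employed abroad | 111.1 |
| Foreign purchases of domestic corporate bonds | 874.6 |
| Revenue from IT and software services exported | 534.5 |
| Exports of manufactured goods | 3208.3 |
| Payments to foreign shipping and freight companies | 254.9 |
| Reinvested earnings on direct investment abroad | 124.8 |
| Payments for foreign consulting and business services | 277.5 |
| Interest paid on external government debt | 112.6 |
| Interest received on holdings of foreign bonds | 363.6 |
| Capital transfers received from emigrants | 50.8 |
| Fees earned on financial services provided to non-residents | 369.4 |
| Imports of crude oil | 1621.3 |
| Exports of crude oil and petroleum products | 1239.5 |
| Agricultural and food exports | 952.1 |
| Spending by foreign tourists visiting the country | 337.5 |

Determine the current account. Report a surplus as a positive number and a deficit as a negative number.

4818.7

Goods: 1239.5 + 952.1 + 3208.3 - 1621.3 = 3778.6
Services: 369.4 + 534.5 + 337.5 - 254.9 - 277.5 = 709.0
Primary income: -112.6 + 363.6 + 111.1 + 124.8 = 486.9
Secondary income: -125.2 - 30.6 = -155.8
Current account = 3778.6 + 709.0 + 486.9 + (-155.8) = 4818.7
(Excluded from the current account — financial account: acquisition of a foreign subsidiary by a resident firm (outward FDI) 561.5, foreign purchases of domestic corporate bonds 874.6; capital account: capital transfers received from emigrants 50.8.)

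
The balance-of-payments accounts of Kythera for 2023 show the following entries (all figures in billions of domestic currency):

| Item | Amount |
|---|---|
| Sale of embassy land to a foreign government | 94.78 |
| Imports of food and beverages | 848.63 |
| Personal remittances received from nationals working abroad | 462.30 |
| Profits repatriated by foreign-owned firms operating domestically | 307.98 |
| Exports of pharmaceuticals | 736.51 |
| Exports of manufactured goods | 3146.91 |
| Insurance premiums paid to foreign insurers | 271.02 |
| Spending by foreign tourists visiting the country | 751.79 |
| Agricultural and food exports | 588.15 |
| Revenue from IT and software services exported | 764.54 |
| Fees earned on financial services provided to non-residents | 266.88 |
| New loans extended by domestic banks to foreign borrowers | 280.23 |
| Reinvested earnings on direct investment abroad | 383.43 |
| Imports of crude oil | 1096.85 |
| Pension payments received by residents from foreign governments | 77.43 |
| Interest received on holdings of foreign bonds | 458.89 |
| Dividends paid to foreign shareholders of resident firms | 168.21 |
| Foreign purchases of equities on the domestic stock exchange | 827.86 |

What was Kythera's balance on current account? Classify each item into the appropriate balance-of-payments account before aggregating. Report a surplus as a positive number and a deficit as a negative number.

4944.14

Goods: -848.63 + 736.51 + 3146.91 + 588.15 - 1096.85 = 2526.09
Services: 764.54 + 751.79 + 266.88 - 271.02 = 1512.19
Primary income: 383.43 - 307.98 + 458.89 - 168.21 = 366.13
Secondary income: 462.30 + 77.43 = 539.73
Current account = 2526.09 + 1512.19 + 366.13 + 539.73 = 4944.14
(Excluded from the current account — capital account: sale of embassy land to a foreign government 94.78; financial account: new loans extended by domestic banks to foreign borrowers 280.23, foreign purchases of equities on the domestic stock exchange 827.86.)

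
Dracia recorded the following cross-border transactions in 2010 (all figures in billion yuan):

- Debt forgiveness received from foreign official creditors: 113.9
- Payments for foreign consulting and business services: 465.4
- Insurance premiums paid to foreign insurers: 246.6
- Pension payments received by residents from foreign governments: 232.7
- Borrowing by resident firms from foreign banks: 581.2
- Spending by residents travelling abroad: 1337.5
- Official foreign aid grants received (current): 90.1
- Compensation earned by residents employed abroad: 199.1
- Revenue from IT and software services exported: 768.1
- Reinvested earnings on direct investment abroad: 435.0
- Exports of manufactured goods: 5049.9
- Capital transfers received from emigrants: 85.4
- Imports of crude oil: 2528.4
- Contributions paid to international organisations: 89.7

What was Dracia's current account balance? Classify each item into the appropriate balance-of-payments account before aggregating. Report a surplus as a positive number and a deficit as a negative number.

2107.3

Goods: 5049.9 - 2528.4 = 2521.5
Services: -246.6 + 768.1 - 1337.5 - 465.4 = -1281.4
Primary income: 435.0 + 199.1 = 634.1
Secondary income: -89.7 + 232.7 + 90.1 = 233.1
Current account = 2521.5 + (-1281.4) + 634.1 + 233.1 = 2107.3
(Excluded from the current account — capital account: debt forgiveness received from foreign official creditors 113.9, capital transfers received from emigrants 85.4; financial account: borrowing by resident firms from foreign banks 581.2.)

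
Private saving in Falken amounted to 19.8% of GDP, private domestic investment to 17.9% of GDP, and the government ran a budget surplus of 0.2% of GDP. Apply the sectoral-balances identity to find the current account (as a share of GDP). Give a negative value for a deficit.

By the sectoral-balances identity, CA = (S_private - I) + (T - G).
Private balance = 19.8 - 17.9 = 1.9
Government balance (T - G) = 0.2
CA = 1.9 + 0.2 = 2.1

2.1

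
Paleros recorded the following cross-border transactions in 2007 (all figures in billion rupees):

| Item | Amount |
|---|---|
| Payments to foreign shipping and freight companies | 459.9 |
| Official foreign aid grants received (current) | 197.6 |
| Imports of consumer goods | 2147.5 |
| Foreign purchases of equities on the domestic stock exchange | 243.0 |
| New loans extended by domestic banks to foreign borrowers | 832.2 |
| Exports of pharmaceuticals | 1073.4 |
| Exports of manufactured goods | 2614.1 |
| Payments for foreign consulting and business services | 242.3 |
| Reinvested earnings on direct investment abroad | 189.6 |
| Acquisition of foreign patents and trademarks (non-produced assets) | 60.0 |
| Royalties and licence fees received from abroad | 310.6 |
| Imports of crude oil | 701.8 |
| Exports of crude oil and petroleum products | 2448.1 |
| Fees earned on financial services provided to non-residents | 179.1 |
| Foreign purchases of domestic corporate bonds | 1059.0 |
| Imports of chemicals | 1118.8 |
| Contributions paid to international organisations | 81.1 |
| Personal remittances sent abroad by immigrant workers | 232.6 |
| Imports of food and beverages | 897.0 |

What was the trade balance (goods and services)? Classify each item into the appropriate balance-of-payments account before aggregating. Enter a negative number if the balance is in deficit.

Goods: -1118.8 - 701.8 - 2147.5 - 897.0 + 2614.1 + 1073.4 + 2448.1 = 1270.5
Services: 310.6 - 242.3 + 179.1 - 459.9 = -212.5
Trade balance = 1270.5 + (-212.5) = 1058.0
(Excluded from the trade balance — secondary income: official foreign aid grants received (current) 197.6, contributions paid to international organisations 81.1, personal remittances sent abroad by immigrant workers 232.6; financial account: foreign purchases of equities on the domestic stock exchange 243.0, new loans extended by domestic banks to foreign borrowers 832.2, foreign purchases of domestic corporate bonds 1059.0; primary income: reinvested earnings on direct investment abroad 189.6; capital account: acquisition of foreign patents and trademarks (non-produced assets) 60.0.)

1058.0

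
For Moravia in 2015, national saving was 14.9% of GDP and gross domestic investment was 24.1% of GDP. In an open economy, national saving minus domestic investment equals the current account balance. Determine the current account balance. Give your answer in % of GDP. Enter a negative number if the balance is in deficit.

-9.2

CA = S - I = 14.9 - 24.1 = -9.2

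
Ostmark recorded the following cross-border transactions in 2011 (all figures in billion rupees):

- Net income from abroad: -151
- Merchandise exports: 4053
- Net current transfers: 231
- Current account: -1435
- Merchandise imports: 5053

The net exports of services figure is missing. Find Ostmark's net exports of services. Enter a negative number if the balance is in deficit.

-515

Current account = goods balance + services balance + net primary income + net secondary income
Sum of the known components = -920
Net exports of services = CA - (known components) = -1435 - (-920) = -515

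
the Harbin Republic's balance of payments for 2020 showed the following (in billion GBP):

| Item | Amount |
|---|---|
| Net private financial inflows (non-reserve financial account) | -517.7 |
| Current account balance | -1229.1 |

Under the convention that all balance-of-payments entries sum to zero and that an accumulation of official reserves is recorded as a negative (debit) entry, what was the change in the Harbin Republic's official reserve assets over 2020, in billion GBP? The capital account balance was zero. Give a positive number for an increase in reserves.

-1746.8

Official reserve transactions balance = -((-1229.1) + (-517.7)) = 1746.8
An accumulation of reserves is recorded as a debit (negative entry), so the change in the stock of reserves is the negative of that balance.
Change in official reserves = -(1746.8) = -1746.8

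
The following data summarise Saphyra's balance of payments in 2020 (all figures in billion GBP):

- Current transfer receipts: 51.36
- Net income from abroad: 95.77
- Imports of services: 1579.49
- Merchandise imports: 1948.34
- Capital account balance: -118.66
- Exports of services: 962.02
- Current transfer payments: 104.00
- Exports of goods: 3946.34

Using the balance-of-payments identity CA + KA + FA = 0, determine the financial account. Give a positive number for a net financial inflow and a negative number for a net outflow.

-1305.00

Goods balance = 3946.34 - 1948.34 = 1998.00
Services balance = 962.02 - 1579.49 = -617.47
Trade balance (goods + services) = 1998.00 + (-617.47) = 1380.53
Net primary income = 95.77
Net secondary income = 51.36 - 104.00 = -52.64
Current account = 1380.53 + 95.77 + (-52.64) = 1423.66
Financial account = -(1423.66 + (-118.66)) = -1305.00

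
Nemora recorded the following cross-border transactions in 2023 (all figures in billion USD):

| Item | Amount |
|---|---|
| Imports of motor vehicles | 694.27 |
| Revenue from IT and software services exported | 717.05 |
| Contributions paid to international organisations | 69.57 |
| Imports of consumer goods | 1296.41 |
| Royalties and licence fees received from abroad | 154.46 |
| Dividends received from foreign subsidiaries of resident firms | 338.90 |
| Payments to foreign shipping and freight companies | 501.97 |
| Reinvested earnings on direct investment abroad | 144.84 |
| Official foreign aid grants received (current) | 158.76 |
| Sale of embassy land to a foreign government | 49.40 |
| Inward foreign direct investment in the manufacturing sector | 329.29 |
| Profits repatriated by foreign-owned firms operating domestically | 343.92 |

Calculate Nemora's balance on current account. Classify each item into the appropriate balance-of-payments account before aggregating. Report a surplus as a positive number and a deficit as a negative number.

-1392.13

Goods: -1296.41 - 694.27 = -1990.68
Services: 154.46 + 717.05 - 501.97 = 369.54
Primary income: 338.90 + 144.84 - 343.92 = 139.82
Secondary income: 158.76 - 69.57 = 89.19
Current account = (-1990.68) + 369.54 + 139.82 + 89.19 = -1392.13
(Excluded from the current account — capital account: sale of embassy land to a foreign government 49.40; financial account: inward foreign direct investment in the manufacturing sector 329.29.)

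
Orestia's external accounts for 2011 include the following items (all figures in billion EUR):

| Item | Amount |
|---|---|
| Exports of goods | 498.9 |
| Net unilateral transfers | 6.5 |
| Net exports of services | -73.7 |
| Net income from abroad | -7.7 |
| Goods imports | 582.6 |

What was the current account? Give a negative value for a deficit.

-158.6

Goods balance = 498.9 - 582.6 = -83.7
Services balance = -73.7
Trade balance (goods + services) = -83.7 + (-73.7) = -157.4
Net primary income = -7.7
Net secondary income = 6.5
Current account = -157.4 + (-7.7) + 6.5 = -158.6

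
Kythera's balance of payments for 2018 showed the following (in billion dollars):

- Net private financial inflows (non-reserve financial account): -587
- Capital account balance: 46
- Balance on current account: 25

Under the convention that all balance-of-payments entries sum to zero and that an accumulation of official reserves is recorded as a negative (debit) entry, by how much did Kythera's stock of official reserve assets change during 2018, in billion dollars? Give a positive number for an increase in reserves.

-516

Official reserve transactions balance = -(25 + 46 + (-587)) = 516
An accumulation of reserves is recorded as a debit (negative entry), so the change in the stock of reserves is the negative of that balance.
Change in official reserves = -(516) = -516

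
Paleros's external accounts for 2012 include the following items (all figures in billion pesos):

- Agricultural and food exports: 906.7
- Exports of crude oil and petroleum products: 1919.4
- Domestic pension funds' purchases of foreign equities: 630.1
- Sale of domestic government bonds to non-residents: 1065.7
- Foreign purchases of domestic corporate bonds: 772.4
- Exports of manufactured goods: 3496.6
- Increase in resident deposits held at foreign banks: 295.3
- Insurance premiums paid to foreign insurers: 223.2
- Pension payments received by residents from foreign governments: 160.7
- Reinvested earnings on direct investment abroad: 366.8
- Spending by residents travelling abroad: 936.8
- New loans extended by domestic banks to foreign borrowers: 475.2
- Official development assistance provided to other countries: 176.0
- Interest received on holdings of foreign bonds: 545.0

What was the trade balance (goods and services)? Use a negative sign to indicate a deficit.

Goods: 906.7 + 1919.4 + 3496.6 = 6322.7
Services: -936.8 - 223.2 = -1160.0
Trade balance = 6322.7 + (-1160.0) = 5162.7
(Excluded from the trade balance — financial account: domestic pension funds' purchases of foreign equities 630.1, sale of domestic government bonds to non-residents 1065.7, foreign purchases of domestic corporate bonds 772.4, increase in resident deposits held at foreign banks 295.3, new loans extended by domestic banks to foreign borrowers 475.2; secondary income: pension payments received by residents from foreign governments 160.7, official development assistance provided to other countries 176.0; primary income: reinvested earnings on direct investment abroad 366.8, interest received on holdings of foreign bonds 545.0.)

5162.7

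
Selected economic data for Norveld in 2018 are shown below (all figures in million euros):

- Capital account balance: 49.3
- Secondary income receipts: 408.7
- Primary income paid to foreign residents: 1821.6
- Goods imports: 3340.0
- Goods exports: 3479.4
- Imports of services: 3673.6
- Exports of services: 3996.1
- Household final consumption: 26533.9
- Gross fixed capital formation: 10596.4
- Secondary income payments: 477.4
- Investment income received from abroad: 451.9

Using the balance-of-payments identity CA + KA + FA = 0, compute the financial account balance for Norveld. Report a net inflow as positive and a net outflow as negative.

Goods balance = 3479.4 - 3340.0 = 139.4
Services balance = 3996.1 - 3673.6 = 322.5
Trade balance (goods + services) = 139.4 + 322.5 = 461.9
Net primary income = 451.9 - 1821.6 = -1369.7
Net secondary income = 408.7 - 477.4 = -68.7
Current account = 461.9 + (-1369.7) + (-68.7) = -976.5
Financial account = -(-976.5 + 49.3) = 927.2

927.2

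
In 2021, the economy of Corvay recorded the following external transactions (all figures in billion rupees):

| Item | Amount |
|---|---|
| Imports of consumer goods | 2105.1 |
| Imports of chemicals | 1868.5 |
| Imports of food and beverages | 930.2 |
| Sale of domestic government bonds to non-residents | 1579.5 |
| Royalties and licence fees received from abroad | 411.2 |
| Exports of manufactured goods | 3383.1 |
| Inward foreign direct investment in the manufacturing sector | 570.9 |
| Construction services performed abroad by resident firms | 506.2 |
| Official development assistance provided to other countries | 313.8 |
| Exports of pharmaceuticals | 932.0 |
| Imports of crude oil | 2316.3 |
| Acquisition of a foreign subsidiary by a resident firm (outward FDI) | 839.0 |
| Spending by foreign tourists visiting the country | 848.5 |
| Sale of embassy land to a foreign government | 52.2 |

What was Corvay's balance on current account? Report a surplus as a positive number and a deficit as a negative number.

-1452.9

Goods: -930.2 + 3383.1 - 2316.3 - 2105.1 + 932.0 - 1868.5 = -2905.0
Services: 848.5 + 506.2 + 411.2 = 1765.9
Secondary income: -313.8
Current account = (-2905.0) + 1765.9 + (-313.8) = -1452.9
(Excluded from the current account — financial account: sale of domestic government bonds to non-residents 1579.5, inward foreign direct investment in the manufacturing sector 570.9, acquisition of a foreign subsidiary by a resident firm (outward FDI) 839.0; capital account: sale of embassy land to a foreign government 52.2.)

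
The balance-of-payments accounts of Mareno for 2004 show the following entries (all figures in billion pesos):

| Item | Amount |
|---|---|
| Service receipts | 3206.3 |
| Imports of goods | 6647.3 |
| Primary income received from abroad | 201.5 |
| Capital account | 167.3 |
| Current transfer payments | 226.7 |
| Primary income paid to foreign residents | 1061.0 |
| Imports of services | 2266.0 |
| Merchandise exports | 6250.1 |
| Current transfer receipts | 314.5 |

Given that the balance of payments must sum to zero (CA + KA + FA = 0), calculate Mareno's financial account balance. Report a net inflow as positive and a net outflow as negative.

Goods balance = 6250.1 - 6647.3 = -397.2
Services balance = 3206.3 - 2266.0 = 940.3
Trade balance (goods + services) = -397.2 + 940.3 = 543.1
Net primary income = 201.5 - 1061.0 = -859.5
Net secondary income = 314.5 - 226.7 = 87.8
Current account = 543.1 + (-859.5) + 87.8 = -228.6
Financial account = -(-228.6 + 167.3) = 61.3

61.3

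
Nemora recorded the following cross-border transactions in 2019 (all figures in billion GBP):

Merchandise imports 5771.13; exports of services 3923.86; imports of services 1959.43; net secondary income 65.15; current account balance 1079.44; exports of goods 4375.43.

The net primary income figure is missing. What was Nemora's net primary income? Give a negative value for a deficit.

Current account = goods balance + services balance + net primary income + net secondary income
Sum of the known components = 633.88
Net primary income = CA - (known components) = 1079.44 - 633.88 = 445.56

445.56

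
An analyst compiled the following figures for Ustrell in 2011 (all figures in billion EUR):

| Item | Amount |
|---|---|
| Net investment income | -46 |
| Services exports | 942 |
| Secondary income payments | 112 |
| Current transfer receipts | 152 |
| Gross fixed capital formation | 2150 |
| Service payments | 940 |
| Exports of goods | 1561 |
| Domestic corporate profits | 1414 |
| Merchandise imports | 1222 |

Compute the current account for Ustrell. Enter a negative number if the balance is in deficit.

335

Goods balance = 1561 - 1222 = 339
Services balance = 942 - 940 = 2
Trade balance (goods + services) = 339 + 2 = 341
Net primary income = -46
Net secondary income = 152 - 112 = 40
Current account = 341 + (-46) + 40 = 335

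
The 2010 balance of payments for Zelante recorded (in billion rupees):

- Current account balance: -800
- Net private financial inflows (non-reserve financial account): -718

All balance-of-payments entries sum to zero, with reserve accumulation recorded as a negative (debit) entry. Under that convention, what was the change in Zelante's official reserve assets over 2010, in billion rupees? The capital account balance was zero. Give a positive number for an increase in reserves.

-1518

Official reserve transactions balance = -((-800) + (-718)) = 1518
An accumulation of reserves is recorded as a debit (negative entry), so the change in the stock of reserves is the negative of that balance.
Change in official reserves = -(1518) = -1518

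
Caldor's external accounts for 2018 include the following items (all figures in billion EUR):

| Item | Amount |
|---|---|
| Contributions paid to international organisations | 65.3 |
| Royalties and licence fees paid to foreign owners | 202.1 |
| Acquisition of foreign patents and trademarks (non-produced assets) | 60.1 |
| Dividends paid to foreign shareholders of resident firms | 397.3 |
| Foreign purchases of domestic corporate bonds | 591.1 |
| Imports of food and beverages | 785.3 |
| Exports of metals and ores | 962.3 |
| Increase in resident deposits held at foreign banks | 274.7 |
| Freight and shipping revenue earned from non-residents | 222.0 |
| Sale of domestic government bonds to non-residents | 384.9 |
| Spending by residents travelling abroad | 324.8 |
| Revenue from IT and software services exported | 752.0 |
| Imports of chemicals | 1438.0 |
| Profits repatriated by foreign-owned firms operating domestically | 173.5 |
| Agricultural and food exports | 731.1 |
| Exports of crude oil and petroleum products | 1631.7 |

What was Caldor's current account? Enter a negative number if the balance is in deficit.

912.8

Goods: 962.3 - 785.3 - 1438.0 + 1631.7 + 731.1 = 1101.8
Services: -202.1 - 324.8 + 222.0 + 752.0 = 447.1
Primary income: -397.3 - 173.5 = -570.8
Secondary income: -65.3
Current account = 1101.8 + 447.1 + (-570.8) + (-65.3) = 912.8
(Excluded from the current account — capital account: acquisition of foreign patents and trademarks (non-produced assets) 60.1; financial account: foreign purchases of domestic corporate bonds 591.1, increase in resident deposits held at foreign banks 274.7, sale of domestic government bonds to non-residents 384.9.)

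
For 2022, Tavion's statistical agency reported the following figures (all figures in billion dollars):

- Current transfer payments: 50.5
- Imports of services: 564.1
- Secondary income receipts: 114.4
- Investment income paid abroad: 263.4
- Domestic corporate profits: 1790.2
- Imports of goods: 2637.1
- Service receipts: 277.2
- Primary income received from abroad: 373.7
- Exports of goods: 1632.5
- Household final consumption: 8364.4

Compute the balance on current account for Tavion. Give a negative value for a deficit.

-1117.3

Goods balance = 1632.5 - 2637.1 = -1004.6
Services balance = 277.2 - 564.1 = -286.9
Trade balance (goods + services) = -1004.6 + (-286.9) = -1291.5
Net primary income = 373.7 - 263.4 = 110.3
Net secondary income = 114.4 - 50.5 = 63.9
Current account = -1291.5 + 110.3 + 63.9 = -1117.3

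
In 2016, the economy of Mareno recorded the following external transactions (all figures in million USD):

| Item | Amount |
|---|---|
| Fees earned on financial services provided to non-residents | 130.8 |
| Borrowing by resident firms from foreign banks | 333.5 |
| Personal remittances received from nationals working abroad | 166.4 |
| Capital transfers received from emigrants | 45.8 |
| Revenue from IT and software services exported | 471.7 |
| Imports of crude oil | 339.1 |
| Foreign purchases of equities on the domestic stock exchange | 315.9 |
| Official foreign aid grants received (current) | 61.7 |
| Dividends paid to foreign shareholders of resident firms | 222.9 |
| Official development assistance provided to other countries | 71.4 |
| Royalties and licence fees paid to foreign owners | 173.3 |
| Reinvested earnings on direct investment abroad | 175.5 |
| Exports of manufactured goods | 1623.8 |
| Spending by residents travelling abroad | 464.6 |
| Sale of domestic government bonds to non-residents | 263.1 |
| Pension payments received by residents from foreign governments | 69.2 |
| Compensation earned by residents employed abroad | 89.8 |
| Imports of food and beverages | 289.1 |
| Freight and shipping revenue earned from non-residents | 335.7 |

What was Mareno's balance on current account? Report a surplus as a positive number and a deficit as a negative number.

Goods: -339.1 - 289.1 + 1623.8 = 995.6
Services: 335.7 + 471.7 - 464.6 - 173.3 + 130.8 = 300.3
Primary income: 89.8 - 222.9 + 175.5 = 42.4
Secondary income: 61.7 - 71.4 + 69.2 + 166.4 = 225.9
Current account = 995.6 + 300.3 + 42.4 + 225.9 = 1564.2
(Excluded from the current account — financial account: borrowing by resident firms from foreign banks 333.5, foreign purchases of equities on the domestic stock exchange 315.9, sale of domestic government bonds to non-residents 263.1; capital account: capital transfers received from emigrants 45.8.)

1564.2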